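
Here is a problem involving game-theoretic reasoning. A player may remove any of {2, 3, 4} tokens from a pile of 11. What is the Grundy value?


The subtraction set is S = {2, 3, 4}.
G(k) = mex{ G(k - s) : s in S, s <= k }. We compute iteratively: G(0) = 0.
G(1) = mex({}) = 0
G(2) = mex({0}) = 1
G(3) = mex({0}) = 1
G(4) = mex({0, 1}) = 2
G(5) = mex({0, 1}) = 2
G(6) = mex({1, 2}) = 0
G(7) = mex({1, 2}) = 0
G(8) = mex({0, 2}) = 1
G(9) = mex({0, 2}) = 1
Observe that G(6)..G(9) = 0, 0, 1, 1 repeats G(0)..G(3) = 0, 0, 1, 1.
For k >= max(S) = 4, G(k) is determined by the previous 4 values G(k-4)..G(k-1); a window of 4 consecutive values has recurred shifted by 6, so by induction G(k + 6) = G(k) for all k >= 0: the sequence is periodic from the start with period 6.
One period: G(0..5) = 0, 0, 1, 1, 2, 2.
11 mod 6 = 5, so G(11) = G(5) = 2.

2


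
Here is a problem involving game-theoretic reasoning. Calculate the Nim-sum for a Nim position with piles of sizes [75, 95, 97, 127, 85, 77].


We need the XOR (exclusive or) of all pile sizes.
After XOR-ing pile 1 (size 75): 0 XOR 75 = 75
After XOR-ing pile 2 (size 95): 75 XOR 95 = 20
After XOR-ing pile 3 (size 97): 20 XOR 97 = 117
After XOR-ing pile 4 (size 127): 117 XOR 127 = 10
After XOR-ing pile 5 (size 85): 10 XOR 85 = 95
After XOR-ing pile 6 (size 77): 95 XOR 77 = 18
The Nim-value of this position is 18.

18


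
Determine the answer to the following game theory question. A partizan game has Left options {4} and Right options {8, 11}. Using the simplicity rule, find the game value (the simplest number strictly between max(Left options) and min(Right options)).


Left options: {4}, max = 4
Right options: {8, 11}, min = 8
All options are numbers and max(Left) < min(Right), so by the simplicity theorem the value is the simplest (earliest-born) number strictly between 4 and 8.
Integers 5 through 7 all lie strictly between 4 and 8.
Among integers, the simplest (lowest birthday = smallest |n|; 0 is born on day 0, +-n on day n) is 5.
No non-integer in the interval can be simpler: if x is a non-integer in the interval, then floor(x) or ceil(x) also lies in the interval (the interval contains an integer), and both are proper prefixes of x's sign expansion, i.e. born earlier. So the game value is 5.
Game value = 5

5


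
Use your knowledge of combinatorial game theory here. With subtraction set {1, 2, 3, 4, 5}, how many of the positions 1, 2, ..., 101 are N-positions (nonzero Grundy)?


Subtraction set S = {1, 2, 3, 4, 5}, so G(n) = n mod 6.
G(n) = 0 when n is a multiple of 6.
Multiples of 6 in [1, 101]: 16
N-positions (nonzero Grundy) = 101 - 16 = 85

85


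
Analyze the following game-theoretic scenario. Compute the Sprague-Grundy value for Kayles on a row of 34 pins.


Kayles: a move removes 1 or 2 adjacent pins from a contiguous row.
Removing pins from a row of k leaves two independent rows (a, b) with a + b = k - 1 (one pin) or a + b = k - 2 (two pins); an end removal gives a = 0.
By Sprague-Grundy, G(k) = mex{ G(a) XOR G(b) } over all these splits. G(0) = 0.
G(1): splits (0,0):0^0=0 -> mex({0}) = 1
G(2): splits (0,1):0^1=1 (0,0):0^0=0 -> mex({0, 1}) = 2
G(3): splits (0,2):0^2=2 (1,1):1^1=0 (0,1):0^1=1 -> mex({0, 1, 2}) = 3
G(4): splits (0,3):0^3=3 (1,2):1^2=3 (0,2):0^2=2 (1,1):1^1=0 -> mex({0, 2, 3}) = 1
G(5): splits (0,4):0^1=1 (1,3):1^3=2 (2,2):2^2=0 (0,3):0^3=3 (1,2):1^2=3 -> mex({0, 1, 2, 3}) = 4
G(6) = mex({0, 1, 2, 4}) = 3
G(7) = mex({0, 1, 3, 4, 5}) = 2
G(8) = mex({0, 2, 3, 5, 6}) = 1
G(9) = mex({0, 1, 2, 3, 6, 7}) = 4
G(10) = mex({0, 1, 3, 4, 5, 7}) = 2
G(11) = mex({0, 1, 2, 3, 4, 5}) = 6
G(12) = mex({0, 1, 2, 3, 5, 6, 7}) = 4
G(13) = mex({0, 2, 3, 4, 6, 7}) = 1
G(14) = mex({0, 1, 4, 5, 6, 7}) = 2
G(15) = mex({0, 1, 2, 3, 4, 5, 6}) = 7
G(16) = mex({0, 2, 3, 5, 6, 7}) = 1
G(17) = mex({0, 1, 2, 3, 5, 6, 7}) = 4
G(18) = mex({0, 1, 2, 4, 5, 6}) = 3
G(19) = mex({0, 1, 3, 4, 5, 7}) = 2
G(20) = mex({0, 2, 3, 4, 5, 6, 7}) = 1
G(21) = mex({0, 1, 2, 3, 5, 6, 7}) = 4
G(22) = mex({0, 1, 2, 3, 4, 5, 7}) = 6
G(23) = mex({0, 1, 2, 3, 4, 5, 6}) = 7
G(24) = mex({0, 1, 2, 3, 5, 6, 7}) = 4
G(25) = mex({0, 2, 3, 4, 6, 7}) = 1
G(26) = mex({0, 1, 3, 4, 5, 6, 7}) = 2
G(27) = mex({0, 1, 2, 3, 4, 5, 6, 7}) = 8
G(28) = mex({0, 1, 2, 3, 4, 6, 7, 8}) = 5
G(29) = mex({0, 1, 2, 3, 5, 6, 7, 8, 9}) = 4
G(30) = mex({0, 1, 2, 3, 4, 5, 6, 9, 10}) = 7
G(31) = mex({0, 1, 3, 4, 5, 7, 10, 11}) = 2
G(32) = mex({0, 2, 3, 4, 5, 6, 7, 9, 11}) = 1
G(33) = mex({0, 1, 2, 3, 4, 5, 6, 7, 9, 12}) = 8
G(34) = mex({0, 1, 2, 3, 4, 5, 7, 8, 11, 12}) = 6
Therefore G(34) = 6.

6


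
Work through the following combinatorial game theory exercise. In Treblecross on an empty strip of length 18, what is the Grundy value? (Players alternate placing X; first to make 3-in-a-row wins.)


Treblecross: place X on empty cells; 3-in-a-row wins.
Playing within two cells of an existing X lets the opponent win at once, so sensible play treats the cells i-2..i+2 around each X as dead. The player left with no safe cell loses, so this is a normal-play take-away game on strips of safe cells.
Placing X at cell i (0-indexed) of a strip of k safe cells leaves independent strips of sizes max(0, i-2) and max(0, k-i-3). Hence G(k) = mex{ G(max(0,i-2)) XOR G(max(0,k-i-3)) : 0 <= i < k }, with G(0) = 0.
G(1): splits (0,0):0^0=0 -> mex({0}) = 1
G(2): splits (0,0):0^0=0 -> mex({0}) = 1
G(3): splits (0,0):0^0=0 -> mex({0}) = 1
G(4): splits (0,1):0^1=1 (0,0):0^0=0 -> mex({0, 1}) = 2
G(5): splits (0,2):0^1=1 (0,1):0^1=1 (0,0):0^0=0 -> mex({0, 1}) = 2
G(6) = mex({1}) = 0
G(7) = mex({0, 1, 2}) = 3
G(8) = mex({0, 1, 2}) = 3
G(9) = mex({0, 2}) = 1
G(10) = mex({0, 2, 3}) = 1
G(11) = mex({0, 3}) = 1
G(12) = mex({1, 3}) = 0
G(13) = mex({0, 1, 2, 3}) = 4
G(14) = mex({0, 1, 2}) = 3
G(15) = mex({0, 1, 2}) = 3
G(16) = mex({0, 1, 2, 4}) = 3
G(17) = mex({0, 1, 3, 4}) = 2
G(18) = mex({0, 1, 3, 4}) = 2
Therefore G(18) = 2.

2


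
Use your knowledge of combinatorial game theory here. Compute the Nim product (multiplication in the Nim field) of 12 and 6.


Nim multiplication is bilinear over XOR: (u XOR v) * w = (u*w) XOR (v*w).
So we split each operand into its bit components and XOR the pairwise Nim products.
12 = 4 + 8 (as XOR of powers of 2).
6 = 2 + 4 (as XOR of powers of 2).
Using the standard Nim-product table on single bits:
  2*2 = 3,   2*4 = 8,   2*8 = 12,
  4*4 = 6,   4*8 = 11,  8*8 = 13,
and  1*x = x (identity), k*l = l*k (commutative).
Pairwise Nim products:
  4 * 2 = 8
  4 * 4 = 6
  8 * 2 = 12
  8 * 4 = 11
XOR them: 8 XOR 6 XOR 12 XOR 11 = 9.
Result: 12 * 6 = 9 (in Nim).

9


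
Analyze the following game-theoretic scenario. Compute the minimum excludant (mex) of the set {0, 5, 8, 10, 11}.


Set = {0, 5, 8, 10, 11}
0 is in the set.
1 is NOT in the set. This is the mex.
mex = 1

1


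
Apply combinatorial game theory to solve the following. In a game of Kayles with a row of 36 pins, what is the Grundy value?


Kayles: a move removes 1 or 2 adjacent pins from a contiguous row.
Removing pins from a row of k leaves two independent rows (a, b) with a + b = k - 1 (one pin) or a + b = k - 2 (two pins); an end removal gives a = 0.
By Sprague-Grundy, G(k) = mex{ G(a) XOR G(b) } over all these splits. G(0) = 0.
G(1): splits (0,0):0^0=0 -> mex({0}) = 1
G(2): splits (0,1):0^1=1 (0,0):0^0=0 -> mex({0, 1}) = 2
G(3): splits (0,2):0^2=2 (1,1):1^1=0 (0,1):0^1=1 -> mex({0, 1, 2}) = 3
G(4): splits (0,3):0^3=3 (1,2):1^2=3 (0,2):0^2=2 (1,1):1^1=0 -> mex({0, 2, 3}) = 1
G(5): splits (0,4):0^1=1 (1,3):1^3=2 (2,2):2^2=0 (0,3):0^3=3 (1,2):1^2=3 -> mex({0, 1, 2, 3}) = 4
G(6) = mex({0, 1, 2, 4}) = 3
G(7) = mex({0, 1, 3, 4, 5}) = 2
G(8) = mex({0, 2, 3, 5, 6}) = 1
G(9) = mex({0, 1, 2, 3, 6, 7}) = 4
G(10) = mex({0, 1, 3, 4, 5, 7}) = 2
G(11) = mex({0, 1, 2, 3, 4, 5}) = 6
G(12) = mex({0, 1, 2, 3, 5, 6, 7}) = 4
G(13) = mex({0, 2, 3, 4, 6, 7}) = 1
G(14) = mex({0, 1, 4, 5, 6, 7}) = 2
G(15) = mex({0, 1, 2, 3, 4, 5, 6}) = 7
G(16) = mex({0, 2, 3, 5, 6, 7}) = 1
G(17) = mex({0, 1, 2, 3, 5, 6, 7}) = 4
G(18) = mex({0, 1, 2, 4, 5, 6}) = 3
G(19) = mex({0, 1, 3, 4, 5, 7}) = 2
G(20) = mex({0, 2, 3, 4, 5, 6, 7}) = 1
G(21) = mex({0, 1, 2, 3, 5, 6, 7}) = 4
G(22) = mex({0, 1, 2, 3, 4, 5, 7}) = 6
G(23) = mex({0, 1, 2, 3, 4, 5, 6}) = 7
G(24) = mex({0, 1, 2, 3, 5, 6, 7}) = 4
G(25) = mex({0, 2, 3, 4, 6, 7}) = 1
G(26) = mex({0, 1, 3, 4, 5, 6, 7}) = 2
G(27) = mex({0, 1, 2, 3, 4, 5, 6, 7}) = 8
G(28) = mex({0, 1, 2, 3, 4, 6, 7, 8}) = 5
G(29) = mex({0, 1, 2, 3, 5, 6, 7, 8, 9}) = 4
G(30) = mex({0, 1, 2, 3, 4, 5, 6, 9, 10}) = 7
G(31) = mex({0, 1, 3, 4, 5, 7, 10, 11}) = 2
G(32) = mex({0, 2, 3, 4, 5, 6, 7, 9, 11}) = 1
G(33) = mex({0, 1, 2, 3, 4, 5, 6, 7, 9, 12}) = 8
G(34) = mex({0, 1, 2, 3, 4, 5, 7, 8, 11, 12}) = 6
G(35) = mex({0, 1, 2, 3, 4, 5, 6, 8, 9, 10, 11}) = 7
G(36) = mex({0, 1, 2, 3, 5, 6, 7, 9, 10}) = 4
Therefore G(36) = 4.

4


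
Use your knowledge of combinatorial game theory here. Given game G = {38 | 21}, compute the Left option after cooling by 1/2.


Original game: {38 | 21} (a switch {a | b} with a > b).
Cooling by t (for t below the temperature (a - b)/2 = 17/2) taxes each move by t: {a | b} cooled by t is {a - t | b + t}.
Cooling amount: t = 1/2
Cooled Left option: 38 - 1/2 = 75/2
Cooled Right option: 21 + 1/2 = 43/2
Cooled game: {75/2 | 43/2}
Left option = 75/2

75/2


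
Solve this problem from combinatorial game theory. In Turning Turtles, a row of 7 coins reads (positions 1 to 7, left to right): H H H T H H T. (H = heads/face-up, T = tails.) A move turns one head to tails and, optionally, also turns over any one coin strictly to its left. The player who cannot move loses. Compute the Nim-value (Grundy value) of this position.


Coins: H H H T H H T
Key fact: a single head at position k behaves exactly like a Nim heap of size k (turning it to T and optionally flipping a coin at j < k corresponds to moving the heap from k to j, or to 0), and heads combine as a disjunctive sum (two heads at the same place would cancel, matching j XOR j = 0). So the Nim-value is the XOR of the 1-indexed positions of the heads.
Face-up positions (1-indexed): [1, 2, 3, 5, 6]
XOR 0 with 1: 0 XOR 1 = 1
XOR 1 with 2: 1 XOR 2 = 3
XOR 3 with 3: 3 XOR 3 = 0
XOR 0 with 5: 0 XOR 5 = 5
XOR 5 with 6: 5 XOR 6 = 3
Nim-value = 3

3


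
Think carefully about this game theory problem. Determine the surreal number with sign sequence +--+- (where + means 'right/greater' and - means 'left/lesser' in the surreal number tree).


Sign expansion: +--+-
Rule: track bounds (lo, hi), initially (-inf, +inf). On '+', the current value becomes lo and we move to the simplest number in (value, hi): value + 1 if hi = +inf, otherwise the midpoint (value + hi)/2. On '-', the current value becomes hi and we move to value - 1 if lo = -inf, otherwise the midpoint (lo + value)/2.
Start at 0.
Step 1: sign = +, move right. Bounds: (0, +inf). Value = 1
Step 2: sign = -, move left. Bounds: (0, 1). Value = 1/2
Step 3: sign = -, move left. Bounds: (0, 1/2). Value = 1/4
Step 4: sign = +, move right. Bounds: (1/4, 1/2). Value = 3/8
Step 5: sign = -, move left. Bounds: (1/4, 3/8). Value = 5/16
The surreal number with sign expansion +--+- is 5/16.

5/16


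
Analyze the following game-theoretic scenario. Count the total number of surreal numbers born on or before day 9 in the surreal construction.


Day 0: {|} = 0 is born. Count = 1.
Day n: the number of surreal numbers born by day n is 2^(n+1) - 1.
By day 0: 2^1 - 1 = 1
By day 1: 2^2 - 1 = 3
By day 2: 2^3 - 1 = 7
By day 3: 2^4 - 1 = 15
By day 4: 2^5 - 1 = 31
By day 5: 2^6 - 1 = 63
By day 6: 2^7 - 1 = 127
By day 7: 2^8 - 1 = 255
By day 8: 2^9 - 1 = 511
By day 9: 2^10 - 1 = 1023
By day 9: 1023 surreal numbers.

1023


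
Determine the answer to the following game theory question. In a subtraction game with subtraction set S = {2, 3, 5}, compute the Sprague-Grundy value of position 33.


The subtraction set is S = {2, 3, 5}.
G(k) = mex{ G(k - s) : s in S, s <= k }. We compute iteratively: G(0) = 0.
G(1) = mex({}) = 0
G(2) = mex({0}) = 1
G(3) = mex({0}) = 1
G(4) = mex({0, 1}) = 2
G(5) = mex({0, 1}) = 2
G(6) = mex({0, 1, 2}) = 3
G(7) = mex({1, 2}) = 0
G(8) = mex({1, 2, 3}) = 0
G(9) = mex({0, 2, 3}) = 1
G(10) = mex({0, 2}) = 1
G(11) = mex({0, 1, 3}) = 2
Observe that G(7)..G(11) = 0, 0, 1, 1, 2 repeats G(0)..G(4) = 0, 0, 1, 1, 2.
For k >= max(S) = 5, G(k) is determined by the previous 5 values G(k-5)..G(k-1); a window of 5 consecutive values has recurred shifted by 7, so by induction G(k + 7) = G(k) for all k >= 0: the sequence is periodic from the start with period 7.
One period: G(0..6) = 0, 0, 1, 1, 2, 2, 3.
33 mod 7 = 5, so G(33) = G(5) = 2.

2


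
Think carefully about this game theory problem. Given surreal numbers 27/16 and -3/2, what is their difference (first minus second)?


x = 27/16, y = -3/2
Converting to common denominator: 16
x = 27/16, y = -24/16
x - y = 27/16 - -3/2 = 51/16

51/16


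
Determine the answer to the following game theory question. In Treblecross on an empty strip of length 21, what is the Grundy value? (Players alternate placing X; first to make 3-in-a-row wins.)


Treblecross: place X on empty cells; 3-in-a-row wins.
Playing within two cells of an existing X lets the opponent win at once, so sensible play treats the cells i-2..i+2 around each X as dead. The player left with no safe cell loses, so this is a normal-play take-away game on strips of safe cells.
Placing X at cell i (0-indexed) of a strip of k safe cells leaves independent strips of sizes max(0, i-2) and max(0, k-i-3). Hence G(k) = mex{ G(max(0,i-2)) XOR G(max(0,k-i-3)) : 0 <= i < k }, with G(0) = 0.
G(1): splits (0,0):0^0=0 -> mex({0}) = 1
G(2): splits (0,0):0^0=0 -> mex({0}) = 1
G(3): splits (0,0):0^0=0 -> mex({0}) = 1
G(4): splits (0,1):0^1=1 (0,0):0^0=0 -> mex({0, 1}) = 2
G(5): splits (0,2):0^1=1 (0,1):0^1=1 (0,0):0^0=0 -> mex({0, 1}) = 2
G(6) = mex({1}) = 0
G(7) = mex({0, 1, 2}) = 3
G(8) = mex({0, 1, 2}) = 3
G(9) = mex({0, 2}) = 1
G(10) = mex({0, 2, 3}) = 1
G(11) = mex({0, 3}) = 1
G(12) = mex({1, 3}) = 0
G(13) = mex({0, 1, 2, 3}) = 4
G(14) = mex({0, 1, 2}) = 3
G(15) = mex({0, 1, 2}) = 3
G(16) = mex({0, 1, 2, 4}) = 3
G(17) = mex({0, 1, 3, 4}) = 2
G(18) = mex({0, 1, 3, 4}) = 2
G(19) = mex({0, 1, 3, 5}) = 2
G(20) = mex({0, 1, 2, 3, 5}) = 4
G(21) = mex({0, 1, 2, 3, 5}) = 4
Therefore G(21) = 4.

4


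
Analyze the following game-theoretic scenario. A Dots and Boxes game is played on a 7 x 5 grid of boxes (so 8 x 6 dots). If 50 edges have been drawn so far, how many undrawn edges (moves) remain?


Grid: 7 x 5 boxes, i.e. 8 rows and 6 columns of dots.
Horizontal edges: (rows + 1) * cols = 8 * 5 = 40
Vertical edges: rows * (cols + 1) = 7 * 6 = 42
Total edges: 40 + 42 = 82
Edges drawn: 50
Remaining: 82 - 50 = 32

32


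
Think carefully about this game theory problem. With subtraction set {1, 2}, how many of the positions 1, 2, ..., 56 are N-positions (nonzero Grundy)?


Subtraction set S = {1, 2}, so G(n) = n mod 3.
G(n) = 0 when n is a multiple of 3.
Multiples of 3 in [1, 56]: 18
N-positions (nonzero Grundy) = 56 - 18 = 38

38


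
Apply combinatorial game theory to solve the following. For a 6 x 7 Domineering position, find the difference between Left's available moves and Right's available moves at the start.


Board is 6 x 7 (rows x cols).
Left (vertical) placements: (rows-1) * cols = 5 * 7 = 35
Right (horizontal) placements: rows * (cols-1) = 6 * 6 = 36
Advantage = Left - Right = 35 - 36 = -1

-1


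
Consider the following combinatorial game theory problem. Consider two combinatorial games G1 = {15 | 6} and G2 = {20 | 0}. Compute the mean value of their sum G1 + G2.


G1 = {15 | 6}, G2 = {20 | 0}
Each is a switch {a | b} with numbers a > b; its mean value is (a + b)/2, and mean value is additive over game sums: m(G1 + G2) = m(G1) + m(G2).
Mean of G1 = (15 + (6))/2 = 21/2 = 21/2
Mean of G2 = (20 + (0))/2 = 20/2 = 10
Mean of G1 + G2 = 21/2 + 10 = 41/2

41/2


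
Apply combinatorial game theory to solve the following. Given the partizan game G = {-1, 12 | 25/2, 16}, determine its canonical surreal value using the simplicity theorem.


Left options: {-1, 12}, max = 12
Right options: {25/2, 16}, min = 25/2
All options are numbers and max(Left) < min(Right), so by the simplicity theorem the value is the simplest (earliest-born) number strictly between 12 and 25/2.
No integer lies strictly between 12 and 25/2, so the value is the dyadic rational m/2^k in the interval with the smallest k (then m odd); search k = 1, 2, ...:
Denominator 2: no odd multiple of 1/2 lies strictly between 12 and 25/2.
Denominator 4: 49/4 lies strictly between 12 and 25/2 -- found.
The simplest number in the interval is 49/4.
Game value = 49/4

49/4


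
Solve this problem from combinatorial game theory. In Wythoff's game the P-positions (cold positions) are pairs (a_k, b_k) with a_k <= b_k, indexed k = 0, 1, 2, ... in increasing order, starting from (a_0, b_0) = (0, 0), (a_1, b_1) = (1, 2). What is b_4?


By Wythoff's theorem, a_k = floor(k * phi) and b_k = floor(k * phi^2) = a_k + k, where phi = (1 + sqrt(5))/2 is the golden ratio.
phi = (1 + sqrt(5))/2 = 1.618034
phi^2 = phi + 1 = 2.618034
k = 4
k * phi^2 = 4 * 2.618034 = 10.472136
b_4 = floor(k * phi^2) = 10 (check: a_4 + k = 6 + 4 = 10)

10


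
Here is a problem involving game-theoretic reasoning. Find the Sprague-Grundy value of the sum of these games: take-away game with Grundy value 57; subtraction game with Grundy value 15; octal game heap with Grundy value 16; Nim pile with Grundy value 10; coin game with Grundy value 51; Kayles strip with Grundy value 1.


By the Sprague-Grundy theorem, the Grundy value of a sum of games is the XOR of individual Grundy values.
take-away game: Grundy value = 57. Running XOR: 0 XOR 57 = 57
subtraction game: Grundy value = 15. Running XOR: 57 XOR 15 = 54
octal game heap: Grundy value = 16. Running XOR: 54 XOR 16 = 38
Nim pile: Grundy value = 10. Running XOR: 38 XOR 10 = 44
coin game: Grundy value = 51. Running XOR: 44 XOR 51 = 31
Kayles strip: Grundy value = 1. Running XOR: 31 XOR 1 = 30
The combined Grundy value is 30.

30


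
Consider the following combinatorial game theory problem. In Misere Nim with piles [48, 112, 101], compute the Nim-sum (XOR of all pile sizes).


We need the XOR (exclusive or) of all pile sizes.
After XOR-ing pile 1 (size 48): 0 XOR 48 = 48
After XOR-ing pile 2 (size 112): 48 XOR 112 = 64
After XOR-ing pile 3 (size 101): 64 XOR 101 = 37
The Nim-value of this position is 37.

37


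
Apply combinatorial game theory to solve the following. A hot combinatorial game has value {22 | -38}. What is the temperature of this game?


The game is {22 | -38}, a switch {a | b} with numbers a > b.
Cooling {a | b} by t gives {a - t | b + t}, which stops being hot when a - t = b + t, i.e. at t = (a - b)/2. So the temperature of a switch is (a - b)/2.
Temperature = (Left option - Right option) / 2
= (22 - (-38)) / 2
= 60 / 2
= 30

30


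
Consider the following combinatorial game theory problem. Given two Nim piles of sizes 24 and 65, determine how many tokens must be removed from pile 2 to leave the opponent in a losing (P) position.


Piles: 24 and 65
Current XOR: 24 XOR 65 = 89 (non-zero, so this is an N-position).
To make the XOR zero, we need to find a move that balances the piles.
For pile 2 (size 65): target = 65 XOR 89 = 24
We reduce pile 2 from 65 to 24.
Tokens removed: 65 - 24 = 41
Verification: 24 XOR 24 = 0

41


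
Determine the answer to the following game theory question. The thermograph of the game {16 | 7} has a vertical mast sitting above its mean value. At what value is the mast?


Game = {16 | 7}, a switch {a | b} with numbers a > b.
Its thermograph has left wall a - t and right wall b + t, which meet at t = (a - b)/2, where both equal (a + b)/2. So the mast (mean value) is at (a + b)/2.
Mean = (16 + (7))/2 = 23/2 = 23/2

23/2


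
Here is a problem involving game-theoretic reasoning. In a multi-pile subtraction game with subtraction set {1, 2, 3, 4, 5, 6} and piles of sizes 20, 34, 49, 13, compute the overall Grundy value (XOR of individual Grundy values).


Subtraction set: {1, 2, 3, 4, 5, 6}
For this subtraction set, G(n) = n mod 7 (period = max + 1 = 7).
Pile 1 (size 20): G(20) = 20 mod 7 = 6
Pile 2 (size 34): G(34) = 34 mod 7 = 6
Pile 3 (size 49): G(49) = 49 mod 7 = 0
Pile 4 (size 13): G(13) = 13 mod 7 = 6
Total Grundy value = XOR of all: 6 XOR 6 XOR 0 XOR 6 = 6

6


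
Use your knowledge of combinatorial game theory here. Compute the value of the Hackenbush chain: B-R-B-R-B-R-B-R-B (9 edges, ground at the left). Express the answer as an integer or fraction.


Edges (from ground): B-R-B-R-B-R-B-R-B
By Berlekamp's sign-expansion rule, a Blue-Red Hackenbush stalk has the value of the surreal number whose sign sequence is the edge sequence with B -> + and R -> -.
Sign sequence: +-+-+-+-+
Trace the sign expansion in the surreal number tree, starting from 0:
Edge 1: B (sign +) -> bounds (0, +inf), value = 1
Edge 2: R (sign -) -> bounds (0, 1), value = 1/2
Edge 3: B (sign +) -> bounds (1/2, 1), value = 3/4
Edge 4: R (sign -) -> bounds (1/2, 3/4), value = 5/8
Edge 5: B (sign +) -> bounds (5/8, 3/4), value = 11/16
Edge 6: R (sign -) -> bounds (5/8, 11/16), value = 21/32
Edge 7: B (sign +) -> bounds (21/32, 11/16), value = 43/64
Edge 8: R (sign -) -> bounds (21/32, 43/64), value = 85/128
Edge 9: B (sign +) -> bounds (85/128, 43/64), value = 171/256
Game value = 171/256

171/256


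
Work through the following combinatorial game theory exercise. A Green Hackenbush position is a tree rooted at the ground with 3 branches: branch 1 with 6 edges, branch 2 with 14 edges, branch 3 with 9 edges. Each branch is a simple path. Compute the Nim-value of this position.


The tree has 3 branches from the ground vertex.
In Green Hackenbush, the Nim-value of a simple path of length k is k.
Branch 1: length 6, Nim-value = 6
Branch 2: length 14, Nim-value = 14
Branch 3: length 9, Nim-value = 9
Total Nim-value = XOR of all branch values:
0 XOR 6 = 6
6 XOR 14 = 8
8 XOR 9 = 1
Nim-value of the tree = 1

1


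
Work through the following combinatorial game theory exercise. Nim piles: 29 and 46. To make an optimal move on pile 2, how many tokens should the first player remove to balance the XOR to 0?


Piles: 29 and 46
Current XOR: 29 XOR 46 = 51 (non-zero, so this is an N-position).
To make the XOR zero, we need to find a move that balances the piles.
For pile 2 (size 46): target = 46 XOR 51 = 29
We reduce pile 2 from 46 to 29.
Tokens removed: 46 - 29 = 17
Verification: 29 XOR 29 = 0

17


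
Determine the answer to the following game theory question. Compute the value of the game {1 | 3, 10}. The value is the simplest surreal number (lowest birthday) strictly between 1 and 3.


Left options: {1}, max = 1
Right options: {3, 10}, min = 3
All options are numbers and max(Left) < min(Right), so by the simplicity theorem the value is the simplest (earliest-born) number strictly between 1 and 3.
The only integer strictly between 1 and 3 is 2.
No non-integer in the interval can be simpler: if x is a non-integer in the interval, then floor(x) or ceil(x) also lies in the interval (the interval contains an integer), and both are proper prefixes of x's sign expansion, i.e. born earlier. So the game value is 2.
Game value = 2

2


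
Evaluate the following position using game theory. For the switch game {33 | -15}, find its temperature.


The game is {33 | -15}, a switch {a | b} with numbers a > b.
Cooling {a | b} by t gives {a - t | b + t}, which stops being hot when a - t = b + t, i.e. at t = (a - b)/2. So the temperature of a switch is (a - b)/2.
Temperature = (Left option - Right option) / 2
= (33 - (-15)) / 2
= 48 / 2
= 24

24


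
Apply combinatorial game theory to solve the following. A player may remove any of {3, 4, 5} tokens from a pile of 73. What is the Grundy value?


The subtraction set is S = {3, 4, 5}.
G(k) = mex{ G(k - s) : s in S, s <= k }. We compute iteratively: G(0) = 0.
G(1) = mex({}) = 0
G(2) = mex({}) = 0
G(3) = mex({0}) = 1
G(4) = mex({0}) = 1
G(5) = mex({0}) = 1
G(6) = mex({0, 1}) = 2
G(7) = mex({0, 1}) = 2
G(8) = mex({1}) = 0
G(9) = mex({1, 2}) = 0
G(10) = mex({1, 2}) = 0
G(11) = mex({0, 2}) = 1
G(12) = mex({0, 2}) = 1
Observe that G(8)..G(12) = 0, 0, 0, 1, 1 repeats G(0)..G(4) = 0, 0, 0, 1, 1.
For k >= max(S) = 5, G(k) is determined by the previous 5 values G(k-5)..G(k-1); a window of 5 consecutive values has recurred shifted by 8, so by induction G(k + 8) = G(k) for all k >= 0: the sequence is periodic from the start with period 8.
One period: G(0..7) = 0, 0, 0, 1, 1, 1, 2, 2.
73 mod 8 = 1, so G(73) = G(1) = 0.

0


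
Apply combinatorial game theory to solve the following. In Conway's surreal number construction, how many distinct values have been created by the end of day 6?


Day 0: {|} = 0 is born. Count = 1.
Day n: the number of surreal numbers born by day n is 2^(n+1) - 1.
By day 0: 2^1 - 1 = 1
By day 1: 2^2 - 1 = 3
By day 2: 2^3 - 1 = 7
By day 3: 2^4 - 1 = 15
By day 4: 2^5 - 1 = 31
By day 5: 2^6 - 1 = 63
By day 6: 2^7 - 1 = 127
By day 6: 127 surreal numbers.

127


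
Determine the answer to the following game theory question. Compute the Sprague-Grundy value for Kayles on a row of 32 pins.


Kayles: a move removes 1 or 2 adjacent pins from a contiguous row.
Removing pins from a row of k leaves two independent rows (a, b) with a + b = k - 1 (one pin) or a + b = k - 2 (two pins); an end removal gives a = 0.
By Sprague-Grundy, G(k) = mex{ G(a) XOR G(b) } over all these splits. G(0) = 0.
G(1): splits (0,0):0^0=0 -> mex({0}) = 1
G(2): splits (0,1):0^1=1 (0,0):0^0=0 -> mex({0, 1}) = 2
G(3): splits (0,2):0^2=2 (1,1):1^1=0 (0,1):0^1=1 -> mex({0, 1, 2}) = 3
G(4): splits (0,3):0^3=3 (1,2):1^2=3 (0,2):0^2=2 (1,1):1^1=0 -> mex({0, 2, 3}) = 1
G(5): splits (0,4):0^1=1 (1,3):1^3=2 (2,2):2^2=0 (0,3):0^3=3 (1,2):1^2=3 -> mex({0, 1, 2, 3}) = 4
G(6) = mex({0, 1, 2, 4}) = 3
G(7) = mex({0, 1, 3, 4, 5}) = 2
G(8) = mex({0, 2, 3, 5, 6}) = 1
G(9) = mex({0, 1, 2, 3, 6, 7}) = 4
G(10) = mex({0, 1, 3, 4, 5, 7}) = 2
G(11) = mex({0, 1, 2, 3, 4, 5}) = 6
G(12) = mex({0, 1, 2, 3, 5, 6, 7}) = 4
G(13) = mex({0, 2, 3, 4, 6, 7}) = 1
G(14) = mex({0, 1, 4, 5, 6, 7}) = 2
G(15) = mex({0, 1, 2, 3, 4, 5, 6}) = 7
G(16) = mex({0, 2, 3, 5, 6, 7}) = 1
G(17) = mex({0, 1, 2, 3, 5, 6, 7}) = 4
G(18) = mex({0, 1, 2, 4, 5, 6}) = 3
G(19) = mex({0, 1, 3, 4, 5, 7}) = 2
G(20) = mex({0, 2, 3, 4, 5, 6, 7}) = 1
G(21) = mex({0, 1, 2, 3, 5, 6, 7}) = 4
G(22) = mex({0, 1, 2, 3, 4, 5, 7}) = 6
G(23) = mex({0, 1, 2, 3, 4, 5, 6}) = 7
G(24) = mex({0, 1, 2, 3, 5, 6, 7}) = 4
G(25) = mex({0, 2, 3, 4, 6, 7}) = 1
G(26) = mex({0, 1, 3, 4, 5, 6, 7}) = 2
G(27) = mex({0, 1, 2, 3, 4, 5, 6, 7}) = 8
G(28) = mex({0, 1, 2, 3, 4, 6, 7, 8}) = 5
G(29) = mex({0, 1, 2, 3, 5, 6, 7, 8, 9}) = 4
G(30) = mex({0, 1, 2, 3, 4, 5, 6, 9, 10}) = 7
G(31) = mex({0, 1, 3, 4, 5, 7, 10, 11}) = 2
G(32) = mex({0, 2, 3, 4, 5, 6, 7, 9, 11}) = 1
Therefore G(32) = 1.

1


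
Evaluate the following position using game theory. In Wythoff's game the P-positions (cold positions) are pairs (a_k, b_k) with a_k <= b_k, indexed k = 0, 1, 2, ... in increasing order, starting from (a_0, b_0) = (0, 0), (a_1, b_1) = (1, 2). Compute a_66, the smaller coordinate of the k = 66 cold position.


By Wythoff's theorem, a_k = floor(k * phi) and b_k = floor(k * phi^2) = a_k + k, where phi = (1 + sqrt(5))/2 is the golden ratio.
phi = (1 + sqrt(5))/2 = 1.618034
k = 66
k * phi = 66 * 1.618034 = 106.790243
a_66 = floor(k * phi) = 106

106


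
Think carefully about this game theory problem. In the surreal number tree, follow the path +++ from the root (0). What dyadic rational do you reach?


Sign expansion: +++
Rule: track bounds (lo, hi), initially (-inf, +inf). On '+', the current value becomes lo and we move to the simplest number in (value, hi): value + 1 if hi = +inf, otherwise the midpoint (value + hi)/2. On '-', the current value becomes hi and we move to value - 1 if lo = -inf, otherwise the midpoint (lo + value)/2.
Start at 0.
Step 1: sign = +, move right. Bounds: (0, +inf). Value = 1
Step 2: sign = +, move right. Bounds: (1, +inf). Value = 2
Step 3: sign = +, move right. Bounds: (2, +inf). Value = 3
The surreal number with sign expansion +++ is 3.

3


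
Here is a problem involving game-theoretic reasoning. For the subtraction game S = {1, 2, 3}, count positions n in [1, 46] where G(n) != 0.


Subtraction set S = {1, 2, 3}, so G(n) = n mod 4.
G(n) = 0 when n is a multiple of 4.
Multiples of 4 in [1, 46]: 11
N-positions (nonzero Grundy) = 46 - 11 = 35

35


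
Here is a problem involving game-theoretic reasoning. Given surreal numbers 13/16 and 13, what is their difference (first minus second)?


x = 13/16, y = 13
Converting to common denominator: 16
x = 13/16, y = 208/16
x - y = 13/16 - 13 = -195/16

-195/16


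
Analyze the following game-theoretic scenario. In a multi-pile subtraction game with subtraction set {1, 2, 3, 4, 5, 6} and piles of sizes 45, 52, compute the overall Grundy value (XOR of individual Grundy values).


Subtraction set: {1, 2, 3, 4, 5, 6}
For this subtraction set, G(n) = n mod 7 (period = max + 1 = 7).
Pile 1 (size 45): G(45) = 45 mod 7 = 3
Pile 2 (size 52): G(52) = 52 mod 7 = 3
Total Grundy value = XOR of all: 3 XOR 3 = 0

0


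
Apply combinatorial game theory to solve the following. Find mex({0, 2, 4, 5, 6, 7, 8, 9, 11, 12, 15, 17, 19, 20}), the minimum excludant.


Set = {0, 2, 4, 5, 6, 7, 8, 9, 11, 12, 15, 17, 19, 20}
0 is in the set.
1 is NOT in the set. This is the mex.
mex = 1

1


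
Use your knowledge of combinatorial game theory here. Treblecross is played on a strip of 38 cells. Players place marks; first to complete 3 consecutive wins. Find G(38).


Treblecross: place X on empty cells; 3-in-a-row wins.
Playing within two cells of an existing X lets the opponent win at once, so sensible play treats the cells i-2..i+2 around each X as dead. The player left with no safe cell loses, so this is a normal-play take-away game on strips of safe cells.
Placing X at cell i (0-indexed) of a strip of k safe cells leaves independent strips of sizes max(0, i-2) and max(0, k-i-3). Hence G(k) = mex{ G(max(0,i-2)) XOR G(max(0,k-i-3)) : 0 <= i < k }, with G(0) = 0.
G(1): splits (0,0):0^0=0 -> mex({0}) = 1
G(2): splits (0,0):0^0=0 -> mex({0}) = 1
G(3): splits (0,0):0^0=0 -> mex({0}) = 1
G(4): splits (0,1):0^1=1 (0,0):0^0=0 -> mex({0, 1}) = 2
G(5): splits (0,2):0^1=1 (0,1):0^1=1 (0,0):0^0=0 -> mex({0, 1}) = 2
G(6) = mex({1}) = 0
G(7) = mex({0, 1, 2}) = 3
G(8) = mex({0, 1, 2}) = 3
G(9) = mex({0, 2}) = 1
G(10) = mex({0, 2, 3}) = 1
G(11) = mex({0, 3}) = 1
G(12) = mex({1, 3}) = 0
G(13) = mex({0, 1, 2, 3}) = 4
G(14) = mex({0, 1, 2}) = 3
G(15) = mex({0, 1, 2}) = 3
G(16) = mex({0, 1, 2, 4}) = 3
G(17) = mex({0, 1, 3, 4}) = 2
G(18) = mex({0, 1, 3, 4}) = 2
G(19) = mex({0, 1, 3, 5}) = 2
G(20) = mex({0, 1, 2, 3, 5}) = 4
G(21) = mex({0, 1, 2, 3, 5}) = 4
G(22) = mex({1, 2, 6}) = 0
G(23) = mex({0, 1, 2, 3, 4, 6}) = 5
G(24) = mex({0, 1, 2, 3, 4}) = 5
G(25) = mex({0, 1, 3, 4, 7}) = 2
G(26) = mex({0, 1, 3, 4, 5, 7}) = 2
G(27) = mex({0, 1, 3, 5}) = 2
G(28) = mex({0, 1, 2, 5}) = 3
G(29) = mex({0, 1, 2, 4, 5, 6}) = 3
G(30) = mex({1, 2, 4, 6}) = 0
G(31) = mex({0, 1, 2, 3, 4, 6}) = 5
G(32) = mex({1, 2, 3, 4, 7}) = 0
G(33) = mex({0, 3, 7}) = 1
G(34) = mex({0, 2, 3, 5, 7}) = 1
G(35) = mex({0, 2, 3, 5, 6}) = 1
G(36) = mex({0, 1, 2, 5, 6}) = 3
G(37) = mex({0, 1, 2, 4, 5, 6}) = 3
G(38) = mex({0, 1, 2, 4}) = 3
Therefore G(38) = 3.

3


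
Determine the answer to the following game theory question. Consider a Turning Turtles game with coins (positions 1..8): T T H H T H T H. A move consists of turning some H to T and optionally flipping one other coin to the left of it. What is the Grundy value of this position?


Coins: T T H H T H T H
Key fact: a single head at position k behaves exactly like a Nim heap of size k (turning it to T and optionally flipping a coin at j < k corresponds to moving the heap from k to j, or to 0), and heads combine as a disjunctive sum (two heads at the same place would cancel, matching j XOR j = 0). So the Nim-value is the XOR of the 1-indexed positions of the heads.
Face-up positions (1-indexed): [3, 4, 6, 8]
XOR 0 with 3: 0 XOR 3 = 3
XOR 3 with 4: 3 XOR 4 = 7
XOR 7 with 6: 7 XOR 6 = 1
XOR 1 with 8: 1 XOR 8 = 9
Nim-value = 9

9


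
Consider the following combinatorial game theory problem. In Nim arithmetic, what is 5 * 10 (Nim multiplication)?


Nim multiplication is bilinear over XOR: (u XOR v) * w = (u*w) XOR (v*w).
So we split each operand into its bit components and XOR the pairwise Nim products.
5 = 1 + 4 (as XOR of powers of 2).
10 = 2 + 8 (as XOR of powers of 2).
Using the standard Nim-product table on single bits:
  2*2 = 3,   2*4 = 8,   2*8 = 12,
  4*4 = 6,   4*8 = 11,  8*8 = 13,
and  1*x = x (identity), k*l = l*k (commutative).
Pairwise Nim products:
  1 * 2 = 2
  1 * 8 = 8
  4 * 2 = 8
  4 * 8 = 11
XOR them: 2 XOR 8 XOR 8 XOR 11 = 9.
Result: 5 * 10 = 9 (in Nim).

9


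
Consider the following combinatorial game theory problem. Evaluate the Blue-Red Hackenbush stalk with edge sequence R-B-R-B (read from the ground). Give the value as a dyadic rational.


Edges (from ground): R-B-R-B
By Berlekamp's sign-expansion rule, a Blue-Red Hackenbush stalk has the value of the surreal number whose sign sequence is the edge sequence with B -> + and R -> -.
Sign sequence: -+-+
Trace the sign expansion in the surreal number tree, starting from 0:
Edge 1: R (sign -) -> bounds (-inf, 0), value = -1
Edge 2: B (sign +) -> bounds (-1, 0), value = -1/2
Edge 3: R (sign -) -> bounds (-1, -1/2), value = -3/4
Edge 4: B (sign +) -> bounds (-3/4, -1/2), value = -5/8
Game value = -5/8

-5/8


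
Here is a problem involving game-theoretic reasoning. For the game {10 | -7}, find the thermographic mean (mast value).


Game = {10 | -7}, a switch {a | b} with numbers a > b.
Its thermograph has left wall a - t and right wall b + t, which meet at t = (a - b)/2, where both equal (a + b)/2. So the mast (mean value) is at (a + b)/2.
Mean = (10 + (-7))/2 = 3/2 = 3/2

3/2


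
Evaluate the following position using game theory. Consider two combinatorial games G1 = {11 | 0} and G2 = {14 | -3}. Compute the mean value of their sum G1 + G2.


G1 = {11 | 0}, G2 = {14 | -3}
Each is a switch {a | b} with numbers a > b; its mean value is (a + b)/2, and mean value is additive over game sums: m(G1 + G2) = m(G1) + m(G2).
Mean of G1 = (11 + (0))/2 = 11/2 = 11/2
Mean of G2 = (14 + (-3))/2 = 11/2 = 11/2
Mean of G1 + G2 = 11/2 + 11/2 = 11

11


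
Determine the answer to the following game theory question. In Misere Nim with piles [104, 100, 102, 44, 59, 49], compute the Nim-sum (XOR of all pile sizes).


We need the XOR (exclusive or) of all pile sizes.
After XOR-ing pile 1 (size 104): 0 XOR 104 = 104
After XOR-ing pile 2 (size 100): 104 XOR 100 = 12
After XOR-ing pile 3 (size 102): 12 XOR 102 = 106
After XOR-ing pile 4 (size 44): 106 XOR 44 = 70
After XOR-ing pile 5 (size 59): 70 XOR 59 = 125
After XOR-ing pile 6 (size 49): 125 XOR 49 = 76
The Nim-value of this position is 76.

76


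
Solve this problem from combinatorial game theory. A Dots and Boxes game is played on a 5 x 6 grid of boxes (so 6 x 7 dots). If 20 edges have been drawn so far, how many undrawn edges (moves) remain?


Grid: 5 x 6 boxes, i.e. 6 rows and 7 columns of dots.
Horizontal edges: (rows + 1) * cols = 6 * 6 = 36
Vertical edges: rows * (cols + 1) = 5 * 7 = 35
Total edges: 36 + 35 = 71
Edges drawn: 20
Remaining: 71 - 20 = 51

51


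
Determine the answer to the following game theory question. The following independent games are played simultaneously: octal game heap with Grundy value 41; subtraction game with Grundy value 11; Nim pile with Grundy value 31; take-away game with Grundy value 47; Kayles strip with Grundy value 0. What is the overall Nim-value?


By the Sprague-Grundy theorem, the Grundy value of a sum of games is the XOR of individual Grundy values.
octal game heap: Grundy value = 41. Running XOR: 0 XOR 41 = 41
subtraction game: Grundy value = 11. Running XOR: 41 XOR 11 = 34
Nim pile: Grundy value = 31. Running XOR: 34 XOR 31 = 61
take-away game: Grundy value = 47. Running XOR: 61 XOR 47 = 18
Kayles strip: Grundy value = 0. Running XOR: 18 XOR 0 = 18
The combined Grundy value is 18.

18


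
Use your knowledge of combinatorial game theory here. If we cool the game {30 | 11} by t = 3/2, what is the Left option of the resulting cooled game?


Original game: {30 | 11} (a switch {a | b} with a > b).
Cooling by t (for t below the temperature (a - b)/2 = 19/2) taxes each move by t: {a | b} cooled by t is {a - t | b + t}.
Cooling amount: t = 3/2
Cooled Left option: 30 - 3/2 = 57/2
Cooled Right option: 11 + 3/2 = 25/2
Cooled game: {57/2 | 25/2}
Left option = 57/2

57/2


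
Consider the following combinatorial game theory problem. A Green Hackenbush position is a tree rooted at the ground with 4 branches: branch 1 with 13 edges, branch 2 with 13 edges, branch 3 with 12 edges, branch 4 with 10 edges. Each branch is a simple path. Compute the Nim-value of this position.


The tree has 4 branches from the ground vertex.
In Green Hackenbush, the Nim-value of a simple path of length k is k.
Branch 1: length 13, Nim-value = 13
Branch 2: length 13, Nim-value = 13
Branch 3: length 12, Nim-value = 12
Branch 4: length 10, Nim-value = 10
Total Nim-value = XOR of all branch values:
0 XOR 13 = 13
13 XOR 13 = 0
0 XOR 12 = 12
12 XOR 10 = 6
Nim-value of the tree = 6

6


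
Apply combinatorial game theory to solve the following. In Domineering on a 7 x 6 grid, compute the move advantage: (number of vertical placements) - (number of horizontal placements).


Board is 7 x 6 (rows x cols).
Left (vertical) placements: (rows-1) * cols = 6 * 6 = 36
Right (horizontal) placements: rows * (cols-1) = 7 * 5 = 35
Advantage = Left - Right = 36 - 35 = 1

1


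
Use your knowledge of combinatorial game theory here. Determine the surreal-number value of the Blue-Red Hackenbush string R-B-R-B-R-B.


Edges (from ground): R-B-R-B-R-B
By Berlekamp's sign-expansion rule, a Blue-Red Hackenbush stalk has the value of the surreal number whose sign sequence is the edge sequence with B -> + and R -> -.
Sign sequence: -+-+-+
Trace the sign expansion in the surreal number tree, starting from 0:
Edge 1: R (sign -) -> bounds (-inf, 0), value = -1
Edge 2: B (sign +) -> bounds (-1, 0), value = -1/2
Edge 3: R (sign -) -> bounds (-1, -1/2), value = -3/4
Edge 4: B (sign +) -> bounds (-3/4, -1/2), value = -5/8
Edge 5: R (sign -) -> bounds (-3/4, -5/8), value = -11/16
Edge 6: B (sign +) -> bounds (-11/16, -5/8), value = -21/32
Game value = -21/32

-21/32


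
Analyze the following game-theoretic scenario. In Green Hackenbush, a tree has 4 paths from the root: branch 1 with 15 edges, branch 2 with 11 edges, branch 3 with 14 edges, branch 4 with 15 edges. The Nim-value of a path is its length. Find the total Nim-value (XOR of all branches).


The tree has 4 branches from the ground vertex.
In Green Hackenbush, the Nim-value of a simple path of length k is k.
Branch 1: length 15, Nim-value = 15
Branch 2: length 11, Nim-value = 11
Branch 3: length 14, Nim-value = 14
Branch 4: length 15, Nim-value = 15
Total Nim-value = XOR of all branch values:
0 XOR 15 = 15
15 XOR 11 = 4
4 XOR 14 = 10
10 XOR 15 = 5
Nim-value of the tree = 5

5


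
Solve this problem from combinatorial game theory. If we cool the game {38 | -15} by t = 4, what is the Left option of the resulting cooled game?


Original game: {38 | -15} (a switch {a | b} with a > b).
Cooling by t (for t below the temperature (a - b)/2 = 53/2) taxes each move by t: {a | b} cooled by t is {a - t | b + t}.
Cooling amount: t = 4
Cooled Left option: 38 - 4 = 34
Cooled Right option: -15 + 4 = -11
Cooled game: {34 | -11}
Left option = 34

34


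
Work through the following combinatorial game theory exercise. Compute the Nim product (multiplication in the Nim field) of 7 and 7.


Nim multiplication is bilinear over XOR: (u XOR v) * w = (u*w) XOR (v*w).
So we split each operand into its bit components and XOR the pairwise Nim products.
7 = 1 + 2 + 4 (as XOR of powers of 2).
7 = 1 + 2 + 4 (as XOR of powers of 2).
Using the standard Nim-product table on single bits:
  2*2 = 3,   2*4 = 8,   2*8 = 12,
  4*4 = 6,   4*8 = 11,  8*8 = 13,
and  1*x = x (identity), k*l = l*k (commutative).
Pairwise Nim products:
  1 * 1 = 1
  1 * 2 = 2
  1 * 4 = 4
  2 * 1 = 2
  2 * 2 = 3
  2 * 4 = 8
  4 * 1 = 4
  4 * 2 = 8
  4 * 4 = 6
XOR them: 1 XOR 2 XOR 4 XOR 2 XOR 3 XOR 8 XOR 4 XOR 8 XOR 6 = 4.
Result: 7 * 7 = 4 (in Nim).

4
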